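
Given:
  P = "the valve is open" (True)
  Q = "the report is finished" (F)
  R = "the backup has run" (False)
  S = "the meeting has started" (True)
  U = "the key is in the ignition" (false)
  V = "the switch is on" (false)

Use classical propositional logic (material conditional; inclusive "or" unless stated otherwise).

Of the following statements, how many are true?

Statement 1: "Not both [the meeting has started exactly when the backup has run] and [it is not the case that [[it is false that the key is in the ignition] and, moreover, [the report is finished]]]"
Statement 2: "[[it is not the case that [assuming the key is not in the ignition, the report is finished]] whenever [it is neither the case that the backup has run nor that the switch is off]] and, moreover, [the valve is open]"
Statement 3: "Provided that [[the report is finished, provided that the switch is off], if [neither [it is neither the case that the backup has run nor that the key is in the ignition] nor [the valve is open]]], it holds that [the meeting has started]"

Statement 1: Parsed as (S <-> R) nand ~(~U & Q)

S <-> R = T <-> F = F
~U = ~F = T
~U & Q = T & F = F
~(~U & Q) = ~F = T
(S <-> R) nand ~(~U & Q) = F nand T = T
Hence Statement 1 is true.

Statement 2: In symbols: ((R nor ~V) -> ~(~U -> Q)) & P

~V = ~F = T
R nor ~V = F nor T = F
~U = ~F = T
~U -> Q = T -> F = F
~(~U -> Q) = ~F = T
(R nor ~V) -> ~(~U -> Q) = F -> T = T
((R nor ~V) -> ~(~U -> Q)) & P = T & T = T
So Statement 2 is true.

Statement 3: Formalization: (((R nor U) nor P) -> (~V -> Q)) -> S

R nor U = F nor F = T
(R nor U) nor P = T nor T = F
~V = ~F = T
~V -> Q = T -> F = F
((R nor U) nor P) -> (~V -> Q) = F -> F = T
(((R nor U) nor P) -> (~V -> Q)) -> S = T -> T = T
Thus Statement 3 is true.

3 of the 3 statements are true (Statement 1, Statement 2, Statement 3).

3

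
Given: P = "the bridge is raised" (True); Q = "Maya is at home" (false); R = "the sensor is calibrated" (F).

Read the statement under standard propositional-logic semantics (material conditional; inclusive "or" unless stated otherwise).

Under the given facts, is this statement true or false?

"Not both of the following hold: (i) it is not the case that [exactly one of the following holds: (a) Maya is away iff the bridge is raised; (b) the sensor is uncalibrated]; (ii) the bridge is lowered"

Formalization: ¬((¬Q ↔ P) ⊕ ¬R) ↑ ¬P

¬Q = ¬F = T
¬Q ↔ P = T ↔ T = T
¬R = ¬F = T
(¬Q ↔ P) ⊕ ¬R = T ⊕ T = F
¬((¬Q ↔ P) ⊕ ¬R) = ¬F = T
¬P = ¬T = F
¬((¬Q ↔ P) ⊕ ¬R) ↑ ¬P = T ↑ F = T

True.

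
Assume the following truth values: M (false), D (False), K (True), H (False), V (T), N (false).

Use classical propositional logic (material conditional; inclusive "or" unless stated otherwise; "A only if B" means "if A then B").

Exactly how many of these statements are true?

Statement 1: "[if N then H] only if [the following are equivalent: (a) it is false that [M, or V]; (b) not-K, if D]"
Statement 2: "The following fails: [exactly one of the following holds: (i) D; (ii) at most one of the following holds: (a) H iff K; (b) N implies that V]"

0

Statement 1: This is (N -> H) -> (not (M or V) iff (D -> not K)).

N -> H = False -> False = True
M or V = False or True = True
not (M or V) = not True = False
not K = not True = False
D -> not K = False -> False = True
not (M or V) iff (D -> not K) = False iff True = False
(N -> H) -> (not (M or V) iff (D -> not K)) = True -> False = False
Thus Statement 1 is false.

Statement 2: This is not (D xor ((H iff K) nand (N -> V))).

H iff K = False iff True = False
N -> V = False -> True = True
(H iff K) nand (N -> V) = False nand True = True
D xor ((H iff K) nand (N -> V)) = False xor True = True
not (D xor ((H iff K) nand (N -> V))) = not True = False
Thus Statement 2 is false.

True statements: 0 (none).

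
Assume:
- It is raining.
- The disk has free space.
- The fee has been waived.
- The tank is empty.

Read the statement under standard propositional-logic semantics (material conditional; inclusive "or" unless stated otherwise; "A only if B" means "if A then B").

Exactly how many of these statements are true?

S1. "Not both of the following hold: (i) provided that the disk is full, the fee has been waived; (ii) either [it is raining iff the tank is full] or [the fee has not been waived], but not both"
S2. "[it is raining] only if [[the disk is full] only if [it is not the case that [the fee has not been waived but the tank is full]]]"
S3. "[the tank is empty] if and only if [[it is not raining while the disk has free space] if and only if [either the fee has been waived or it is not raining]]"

Let W = "the disk is full" (F), M = "the fee has been waived" (T), S = "it is raining" (T), G = "the tank is full" (F).

S1: Parsed as (W -> M) nand ((S <-> G) xor ~M)

W -> M = F -> T = T
S <-> G = T <-> F = F
~M = ~T = F
(S <-> G) xor ~M = F xor F = F
(W -> M) nand ((S <-> G) xor ~M) = T nand F = T
Thus S1 is true.

S2: In symbols: S -> (W -> ~(~M & G))

~M = ~T = F
~M & G = F & F = F
~(~M & G) = ~F = T
W -> ~(~M & G) = F -> T = T
S -> (W -> ~(~M & G)) = T -> T = T
Thus S2 is true.

S3: Parsed as ~G <-> ((~S & ~W) <-> (M | ~S))

~G = ~F = T
~S = ~T = F
~W = ~F = T
~S & ~W = F & T = F
~S = ~T = F
M | ~S = T | F = T
(~S & ~W) <-> (M | ~S) = F <-> T = F
~G <-> ((~S & ~W) <-> (M | ~S)) = T <-> F = F
So S3 is false.

Count: 2.

2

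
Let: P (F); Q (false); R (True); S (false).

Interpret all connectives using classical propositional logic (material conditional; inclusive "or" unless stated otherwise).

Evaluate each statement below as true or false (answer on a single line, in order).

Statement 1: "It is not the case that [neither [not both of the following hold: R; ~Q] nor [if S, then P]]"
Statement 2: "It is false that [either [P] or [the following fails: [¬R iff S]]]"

Statement 1: This is ~((R nand ~Q) nor (S -> P)).

~Q = ~F = T
R nand ~Q = T nand T = F
S -> P = F -> F = T
(R nand ~Q) nor (S -> P) = F nor T = F
~((R nand ~Q) nor (S -> P)) = ~F = T
Hence Statement 1 is true.

Statement 2: Formalization: ~(P | ~(~R <-> S))

~R = ~T = F
~R <-> S = F <-> F = T
~(~R <-> S) = ~T = F
P | ~(~R <-> S) = F | F = F
~(P | ~(~R <-> S)) = ~F = T
So Statement 2 is true.

Statement 1 true; Statement 2 true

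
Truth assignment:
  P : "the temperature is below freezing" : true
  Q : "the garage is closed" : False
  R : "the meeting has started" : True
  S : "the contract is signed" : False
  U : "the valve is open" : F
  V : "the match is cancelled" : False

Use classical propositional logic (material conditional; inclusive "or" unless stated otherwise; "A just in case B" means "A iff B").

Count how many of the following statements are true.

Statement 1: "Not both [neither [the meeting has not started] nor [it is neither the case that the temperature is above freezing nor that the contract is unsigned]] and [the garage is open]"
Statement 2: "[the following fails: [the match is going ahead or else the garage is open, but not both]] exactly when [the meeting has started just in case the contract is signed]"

0

Statement 1: This is (¬R ↓ (¬P ↓ ¬S)) ↑ ¬Q.

¬R = ¬T = F
¬P = ¬T = F
¬S = ¬F = T
¬P ↓ ¬S = F ↓ T = F
¬R ↓ (¬P ↓ ¬S) = F ↓ F = T
¬Q = ¬F = T
(¬R ↓ (¬P ↓ ¬S)) ↑ ¬Q = T ↑ T = F
Hence Statement 1 is false.

Statement 2: Formalization: ¬(¬V ⊕ ¬Q) ↔ (R ↔ S)

¬V = ¬F = T
¬Q = ¬F = T
¬V ⊕ ¬Q = T ⊕ T = F
¬(¬V ⊕ ¬Q) = ¬F = T
R ↔ S = T ↔ F = F
¬(¬V ⊕ ¬Q) ↔ (R ↔ S) = T ↔ F = F
Hence Statement 2 is false.

0 of the 2 statements are true (none).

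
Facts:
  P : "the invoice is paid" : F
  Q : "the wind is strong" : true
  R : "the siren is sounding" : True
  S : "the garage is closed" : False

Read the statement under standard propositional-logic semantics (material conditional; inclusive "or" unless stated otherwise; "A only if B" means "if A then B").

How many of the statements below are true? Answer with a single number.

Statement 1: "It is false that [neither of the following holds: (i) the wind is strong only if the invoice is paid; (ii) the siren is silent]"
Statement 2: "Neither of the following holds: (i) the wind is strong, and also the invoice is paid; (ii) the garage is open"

Statement 1: In symbols: ¬((Q → P) ↓ ¬R)

Q → P = T → F = F
¬R = ¬T = F
(Q → P) ↓ ¬R = F ↓ F = T
¬((Q → P) ↓ ¬R) = ¬T = F
Hence Statement 1 is false.

Statement 2: Parsed as (Q ∧ P) ↓ ¬S

Q ∧ P = T ∧ F = F
¬S = ¬F = T
(Q ∧ P) ↓ ¬S = F ↓ T = F
Hence Statement 2 is false.

Count: 0.

0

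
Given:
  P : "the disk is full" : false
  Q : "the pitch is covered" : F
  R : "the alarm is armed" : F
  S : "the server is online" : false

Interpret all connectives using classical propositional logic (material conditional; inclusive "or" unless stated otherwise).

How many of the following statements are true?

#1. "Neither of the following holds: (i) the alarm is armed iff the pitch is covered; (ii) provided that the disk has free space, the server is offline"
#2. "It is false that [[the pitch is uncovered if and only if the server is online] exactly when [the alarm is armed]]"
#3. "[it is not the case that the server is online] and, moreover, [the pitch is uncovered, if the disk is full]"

#1: This is (R <-> Q) nor (~P -> ~S).

R <-> Q = F <-> F = T
~P = ~F = T
~S = ~F = T
~P -> ~S = T -> T = T
(R <-> Q) nor (~P -> ~S) = T nor T = F
Hence #1 is false.

#2: Parsed as ~((~Q <-> S) <-> R)

~Q = ~F = T
~Q <-> S = T <-> F = F
(~Q <-> S) <-> R = F <-> F = T
~((~Q <-> S) <-> R) = ~T = F
So #2 is false.

#3: Parsed as ~S & (P -> ~Q)

~S = ~F = T
~Q = ~F = T
P -> ~Q = F -> T = T
~S & (P -> ~Q) = T & T = T
Thus #3 is true.

Count: 1.

1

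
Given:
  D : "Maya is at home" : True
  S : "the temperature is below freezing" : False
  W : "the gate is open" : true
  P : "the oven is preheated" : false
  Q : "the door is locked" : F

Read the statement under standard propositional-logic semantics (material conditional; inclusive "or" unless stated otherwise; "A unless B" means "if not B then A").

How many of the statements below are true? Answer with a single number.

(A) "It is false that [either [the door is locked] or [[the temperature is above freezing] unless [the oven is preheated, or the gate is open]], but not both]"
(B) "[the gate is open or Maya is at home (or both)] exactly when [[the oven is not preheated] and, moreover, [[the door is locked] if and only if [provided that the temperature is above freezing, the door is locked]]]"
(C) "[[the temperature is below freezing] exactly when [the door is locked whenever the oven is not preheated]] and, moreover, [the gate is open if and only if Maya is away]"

(A): This is ~(Q xor (~S | (P | W))).

~S = ~F = T
P | W = F | T = T
~S | (P | W) = T | T = T
Q xor (~S | (P | W)) = F xor T = T
~(Q xor (~S | (P | W))) = ~T = F
So (A) is false.

(B): In symbols: (W | D) <-> (~P & (Q <-> (~S -> Q)))

W | D = T | T = T
~P = ~F = T
~S = ~F = T
~S -> Q = T -> F = F
Q <-> (~S -> Q) = F <-> F = T
~P & (Q <-> (~S -> Q)) = T & T = T
(W | D) <-> (~P & (Q <-> (~S -> Q))) = T <-> T = T
So (B) is true.

(C): Formalization: (S <-> (~P -> Q)) & (W <-> ~D)

~P = ~F = T
~P -> Q = T -> F = F
S <-> (~P -> Q) = F <-> F = T
~D = ~T = F
W <-> ~D = T <-> F = F
(S <-> (~P -> Q)) & (W <-> ~D) = T & F = F
Thus (C) is false.

1 of the 3 statements is true ((B)).

1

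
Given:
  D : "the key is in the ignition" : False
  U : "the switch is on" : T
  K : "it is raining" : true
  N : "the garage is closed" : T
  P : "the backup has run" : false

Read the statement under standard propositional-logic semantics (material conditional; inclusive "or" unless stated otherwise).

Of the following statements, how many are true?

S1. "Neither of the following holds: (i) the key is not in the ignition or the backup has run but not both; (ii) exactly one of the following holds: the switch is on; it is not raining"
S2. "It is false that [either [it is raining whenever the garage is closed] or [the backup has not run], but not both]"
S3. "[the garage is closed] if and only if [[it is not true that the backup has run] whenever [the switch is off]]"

S1: This is (¬D ⊕ P) ↓ (U ⊕ ¬K).

¬D = ¬F = T
¬D ⊕ P = T ⊕ F = T
¬K = ¬T = F
U ⊕ ¬K = T ⊕ F = T
(¬D ⊕ P) ↓ (U ⊕ ¬K) = T ↓ T = F
So S1 is false.

S2: Formalization: ¬((N → K) ⊕ ¬P)

N → K = T → T = T
¬P = ¬F = T
(N → K) ⊕ ¬P = T ⊕ T = F
¬((N → K) ⊕ ¬P) = ¬F = T
Thus S2 is true.

S3: Parsed as N ↔ (¬U → ¬P)

¬U = ¬T = F
¬P = ¬F = T
¬U → ¬P = F → T = T
N ↔ (¬U → ¬P) = T ↔ T = T
So S3 is true.

True statements: 2 (S2, S3).

2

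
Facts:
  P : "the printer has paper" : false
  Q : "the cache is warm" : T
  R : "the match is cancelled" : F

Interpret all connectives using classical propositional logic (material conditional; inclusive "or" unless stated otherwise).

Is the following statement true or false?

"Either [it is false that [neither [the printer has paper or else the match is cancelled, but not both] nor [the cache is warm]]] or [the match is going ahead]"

The statement is true.

This is ¬((P ⊕ R) ↓ Q) ∨ ¬R.

P ⊕ R = F ⊕ F = F
(P ⊕ R) ↓ Q = F ↓ T = F
¬((P ⊕ R) ↓ Q) = ¬F = T
¬R = ¬F = T
¬((P ⊕ R) ↓ Q) ∨ ¬R = T ∨ T = T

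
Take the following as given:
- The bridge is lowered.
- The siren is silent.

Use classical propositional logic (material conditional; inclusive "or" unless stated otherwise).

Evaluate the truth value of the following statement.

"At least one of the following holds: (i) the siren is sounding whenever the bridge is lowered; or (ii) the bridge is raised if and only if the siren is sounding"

true

Let G = "the bridge is raised" (False), Q = "the siren is sounding" (False).
Formalization: (not G -> Q) or (G iff Q)

not G = not False = True
not G -> Q = True -> False = False
G iff Q = False iff False = True
(not G -> Q) or (G iff Q) = False or True = True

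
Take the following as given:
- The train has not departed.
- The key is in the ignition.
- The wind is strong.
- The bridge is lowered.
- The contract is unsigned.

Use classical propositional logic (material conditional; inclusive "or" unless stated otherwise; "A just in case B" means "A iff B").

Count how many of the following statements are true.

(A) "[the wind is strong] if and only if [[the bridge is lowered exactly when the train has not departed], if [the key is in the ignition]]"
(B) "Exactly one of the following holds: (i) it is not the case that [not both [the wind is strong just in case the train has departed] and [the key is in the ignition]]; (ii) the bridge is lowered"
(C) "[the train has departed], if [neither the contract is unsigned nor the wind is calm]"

Let R = "the wind is strong" (T), Q = "the key is in the ignition" (T), S = "the bridge is raised" (F), P = "the train has departed" (F), U = "the contract is signed" (F).

(A): Parsed as R <-> (Q -> (~S <-> ~P))

~S = ~F = T
~P = ~F = T
~S <-> ~P = T <-> T = T
Q -> (~S <-> ~P) = T -> T = T
R <-> (Q -> (~S <-> ~P)) = T <-> T = T
Thus (A) is true.

(B): This is ~((R <-> P) nand Q) xor ~S.

R <-> P = T <-> F = F
(R <-> P) nand Q = F nand T = T
~((R <-> P) nand Q) = ~T = F
~S = ~F = T
~((R <-> P) nand Q) xor ~S = F xor T = T
Hence (B) is true.

(C): This is (~U nor ~R) -> P.

~U = ~F = T
~R = ~T = F
~U nor ~R = T nor F = F
(~U nor ~R) -> P = F -> F = T
Thus (C) is true.

True statements: 3 ((A), (B), (C)).

3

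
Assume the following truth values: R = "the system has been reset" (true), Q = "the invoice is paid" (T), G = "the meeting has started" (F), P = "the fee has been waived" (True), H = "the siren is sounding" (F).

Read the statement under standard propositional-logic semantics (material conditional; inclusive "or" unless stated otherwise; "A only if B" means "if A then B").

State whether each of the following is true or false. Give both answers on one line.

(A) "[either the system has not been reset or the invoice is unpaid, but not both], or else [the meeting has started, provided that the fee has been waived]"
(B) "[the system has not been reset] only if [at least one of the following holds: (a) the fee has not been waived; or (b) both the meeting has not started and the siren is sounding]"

(A): In symbols: (~R xor ~Q) | (P -> G)

~R = ~T = F
~Q = ~T = F
~R xor ~Q = F xor F = F
P -> G = T -> F = F
(~R xor ~Q) | (P -> G) = F | F = F
Hence (A) is false.

(B): This is ~R -> (~P | (~G & H)).

~R = ~T = F
~P = ~T = F
~G = ~F = T
~G & H = T & F = F
~P | (~G & H) = F | F = F
~R -> (~P | (~G & H)) = F -> F = T
So (B) is true.

(A) F / (B) T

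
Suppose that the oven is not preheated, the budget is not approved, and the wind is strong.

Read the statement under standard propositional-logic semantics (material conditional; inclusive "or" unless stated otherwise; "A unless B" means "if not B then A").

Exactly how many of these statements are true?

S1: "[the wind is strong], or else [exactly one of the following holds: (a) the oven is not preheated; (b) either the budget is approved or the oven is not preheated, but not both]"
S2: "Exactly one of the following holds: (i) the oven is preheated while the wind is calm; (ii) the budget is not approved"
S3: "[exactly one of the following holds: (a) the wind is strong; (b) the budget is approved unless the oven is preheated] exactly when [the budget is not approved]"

3

Let R = "the wind is strong" (True), P = "the oven is preheated" (False), Q = "the budget is approved" (False).

S1: Parsed as R or (not P xor (Q xor not P))

not P = not False = True
not P = not False = True
Q xor not P = False xor True = True
not P xor (Q xor not P) = True xor True = False
R or (not P xor (Q xor not P)) = True or False = True
So S1 is true.

S2: Parsed as (P and not R) xor not Q

not R = not True = False
P and not R = False and False = False
not Q = not False = True
(P and not R) xor not Q = False xor True = True
So S2 is true.

S3: This is (R xor (Q or P)) iff not Q.

Q or P = False or False = False
R xor (Q or P) = True xor False = True
not Q = not False = True
(R xor (Q or P)) iff not Q = True iff True = True
Thus S3 is true.

True statements: 3 (S1, S2, S3).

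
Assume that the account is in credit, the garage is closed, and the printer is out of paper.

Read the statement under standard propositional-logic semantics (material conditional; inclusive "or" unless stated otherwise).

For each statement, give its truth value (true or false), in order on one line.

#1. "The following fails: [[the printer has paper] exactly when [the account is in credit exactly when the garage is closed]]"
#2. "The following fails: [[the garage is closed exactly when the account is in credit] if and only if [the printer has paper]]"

Let R = "the printer has paper" (F), P = "the account is overdrawn" (F), Q = "the garage is closed" (T).

#1: Parsed as ¬(R ↔ (¬P ↔ Q))

¬P = ¬F = T
¬P ↔ Q = T ↔ T = T
R ↔ (¬P ↔ Q) = F ↔ T = F
¬(R ↔ (¬P ↔ Q)) = ¬F = T
So #1 is true.

#2: In symbols: ¬((Q ↔ ¬P) ↔ R)

¬P = ¬F = T
Q ↔ ¬P = T ↔ T = T
(Q ↔ ¬P) ↔ R = T ↔ F = F
¬((Q ↔ ¬P) ↔ R) = ¬F = T
Thus #2 is true.

#1 T; #2 T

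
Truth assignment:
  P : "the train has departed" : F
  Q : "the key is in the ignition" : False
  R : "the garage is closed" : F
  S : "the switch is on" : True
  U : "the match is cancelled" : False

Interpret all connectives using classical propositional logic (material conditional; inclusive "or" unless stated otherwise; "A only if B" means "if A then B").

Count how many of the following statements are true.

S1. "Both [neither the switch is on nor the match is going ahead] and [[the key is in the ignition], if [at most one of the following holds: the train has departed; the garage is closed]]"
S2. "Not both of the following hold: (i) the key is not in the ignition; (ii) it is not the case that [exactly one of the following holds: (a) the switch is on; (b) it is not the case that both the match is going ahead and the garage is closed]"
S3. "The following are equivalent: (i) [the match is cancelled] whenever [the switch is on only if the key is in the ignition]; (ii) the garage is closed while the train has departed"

S1: Formalization: (S nor not U) and ((P nand R) -> Q)

not U = not False = True
S nor not U = True nor True = False
P nand R = False nand False = True
(P nand R) -> Q = True -> False = False
(S nor not U) and ((P nand R) -> Q) = False and False = False
Hence S1 is false.

S2: In symbols: not Q nand not (S xor (not U nand R))

not Q = not False = True
not U = not False = True
not U nand R = True nand False = True
S xor (not U nand R) = True xor True = False
not (S xor (not U nand R)) = not False = True
not Q nand not (S xor (not U nand R)) = True nand True = False
So S2 is false.

S3: Parsed as ((S -> Q) -> U) iff (R and P)

S -> Q = True -> False = False
(S -> Q) -> U = False -> False = True
R and P = False and False = False
((S -> Q) -> U) iff (R and P) = True iff False = False
So S3 is false.

0 of the 3 statements are true (none).

0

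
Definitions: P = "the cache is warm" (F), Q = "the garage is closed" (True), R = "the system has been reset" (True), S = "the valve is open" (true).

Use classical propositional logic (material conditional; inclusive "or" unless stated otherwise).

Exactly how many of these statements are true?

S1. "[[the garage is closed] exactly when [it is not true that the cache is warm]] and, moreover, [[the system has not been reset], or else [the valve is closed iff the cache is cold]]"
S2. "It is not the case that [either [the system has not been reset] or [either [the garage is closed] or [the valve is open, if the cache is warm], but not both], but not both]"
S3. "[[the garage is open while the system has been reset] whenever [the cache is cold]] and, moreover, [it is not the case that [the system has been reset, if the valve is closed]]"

1

S1: In symbols: (Q <-> ~P) & (~R | (~S <-> ~P))

~P = ~F = T
Q <-> ~P = T <-> T = T
~R = ~T = F
~S = ~T = F
~P = ~F = T
~S <-> ~P = F <-> T = F
~R | (~S <-> ~P) = F | F = F
(Q <-> ~P) & (~R | (~S <-> ~P)) = T & F = F
Hence S1 is false.

S2: Formalization: ~(~R xor (Q xor (P -> S)))

~R = ~T = F
P -> S = F -> T = T
Q xor (P -> S) = T xor T = F
~R xor (Q xor (P -> S)) = F xor F = F
~(~R xor (Q xor (P -> S))) = ~F = T
Thus S2 is true.

S3: This is (~P -> (~Q & R)) & ~(~S -> R).

~P = ~F = T
~Q = ~T = F
~Q & R = F & T = F
~P -> (~Q & R) = T -> F = F
~S = ~T = F
~S -> R = F -> T = T
~(~S -> R) = ~T = F
(~P -> (~Q & R)) & ~(~S -> R) = F & F = F
Hence S3 is false.

Count: 1.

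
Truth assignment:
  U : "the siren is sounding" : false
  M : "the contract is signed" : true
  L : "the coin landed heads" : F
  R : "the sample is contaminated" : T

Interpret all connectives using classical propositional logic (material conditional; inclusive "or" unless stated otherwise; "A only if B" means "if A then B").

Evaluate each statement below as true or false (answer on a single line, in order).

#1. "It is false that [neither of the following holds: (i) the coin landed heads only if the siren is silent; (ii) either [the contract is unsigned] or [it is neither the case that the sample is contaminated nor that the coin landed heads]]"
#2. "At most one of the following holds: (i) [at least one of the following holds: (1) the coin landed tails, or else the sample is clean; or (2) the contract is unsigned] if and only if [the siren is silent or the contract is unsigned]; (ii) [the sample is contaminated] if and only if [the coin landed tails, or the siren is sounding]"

#1 True / #2 False

#1: Parsed as not ((L -> not U) nor (not M or (R nor L)))

not U = not False = True
L -> not U = False -> True = True
not M = not True = False
R nor L = True nor False = False
not M or (R nor L) = False or False = False
(L -> not U) nor (not M or (R nor L)) = True nor False = False
not ((L -> not U) nor (not M or (R nor L))) = not False = True
Thus #1 is true.

#2: Parsed as (((not L or not R) or not M) iff (not U or not M)) nand (R iff (not L or U))

not L = not False = True
not R = not True = False
not L or not R = True or False = True
not M = not True = False
(not L or not R) or not M = True or False = True
not U = not False = True
not M = not True = False
not U or not M = True or False = True
((not L or not R) or not M) iff (not U or not M) = True iff True = True
not L = not False = True
not L or U = True or False = True
R iff (not L or U) = True iff True = True
(((not L or not R) or not M) iff (not U or not M)) nand (R iff (not L or U)) = True nand True = False
So #2 is false.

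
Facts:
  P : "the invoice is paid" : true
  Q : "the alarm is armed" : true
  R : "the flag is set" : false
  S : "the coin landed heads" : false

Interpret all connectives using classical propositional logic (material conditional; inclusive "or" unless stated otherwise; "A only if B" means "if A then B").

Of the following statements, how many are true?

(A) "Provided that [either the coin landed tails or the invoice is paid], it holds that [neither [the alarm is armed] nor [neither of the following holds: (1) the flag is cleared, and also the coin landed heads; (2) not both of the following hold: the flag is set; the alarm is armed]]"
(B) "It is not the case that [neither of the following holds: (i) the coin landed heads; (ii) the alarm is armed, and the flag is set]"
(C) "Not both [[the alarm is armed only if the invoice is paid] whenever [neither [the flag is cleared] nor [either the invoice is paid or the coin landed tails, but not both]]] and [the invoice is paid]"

0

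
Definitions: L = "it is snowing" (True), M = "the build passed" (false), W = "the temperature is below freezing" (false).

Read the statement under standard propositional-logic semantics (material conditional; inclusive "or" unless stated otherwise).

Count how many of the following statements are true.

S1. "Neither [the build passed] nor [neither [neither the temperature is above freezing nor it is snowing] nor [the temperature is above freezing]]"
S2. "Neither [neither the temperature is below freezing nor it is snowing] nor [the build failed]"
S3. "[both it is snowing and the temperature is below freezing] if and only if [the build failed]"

1

S1: Parsed as M ↓ ((¬W ↓ L) ↓ ¬W)

¬W = ¬F = T
¬W ↓ L = T ↓ T = F
¬W = ¬F = T
(¬W ↓ L) ↓ ¬W = F ↓ T = F
M ↓ ((¬W ↓ L) ↓ ¬W) = F ↓ F = T
So S1 is true.

S2: This is (W ↓ L) ↓ ¬M.

W ↓ L = F ↓ T = F
¬M = ¬F = T
(W ↓ L) ↓ ¬M = F ↓ T = F
Thus S2 is false.

S3: Formalization: (L ∧ W) ↔ ¬M

L ∧ W = T ∧ F = F
¬M = ¬F = T
(L ∧ W) ↔ ¬M = F ↔ T = F
Hence S3 is false.

True statements: 1 (S1).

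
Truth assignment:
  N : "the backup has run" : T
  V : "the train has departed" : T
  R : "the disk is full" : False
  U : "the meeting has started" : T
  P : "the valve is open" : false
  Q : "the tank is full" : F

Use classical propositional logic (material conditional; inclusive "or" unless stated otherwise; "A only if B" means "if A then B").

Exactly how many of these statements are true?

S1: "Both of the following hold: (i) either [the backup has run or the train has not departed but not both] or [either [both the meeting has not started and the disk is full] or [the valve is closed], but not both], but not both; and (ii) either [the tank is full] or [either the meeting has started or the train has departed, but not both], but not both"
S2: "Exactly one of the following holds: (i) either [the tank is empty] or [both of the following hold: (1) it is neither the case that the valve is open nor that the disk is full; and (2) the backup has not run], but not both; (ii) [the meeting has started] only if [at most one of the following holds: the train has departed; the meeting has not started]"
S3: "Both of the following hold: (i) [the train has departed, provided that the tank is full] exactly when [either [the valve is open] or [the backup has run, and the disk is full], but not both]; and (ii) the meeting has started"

S1: Parsed as ((N xor not V) xor ((not U and R) xor not P)) and (Q xor (U xor V))

not V = not True = False
N xor not V = True xor False = True
not U = not True = False
not U and R = False and False = False
not P = not False = True
(not U and R) xor not P = False xor True = True
(N xor not V) xor ((not U and R) xor not P) = True xor True = False
U xor V = True xor True = False
Q xor (U xor V) = False xor False = False
((N xor not V) xor ((not U and R) xor not P)) and (Q xor (U xor V)) = False and False = False
Hence S1 is false.

S2: In symbols: (not Q xor ((P nor R) and not N)) xor (U -> (V nand not U))

not Q = not False = True
P nor R = False nor False = True
not N = not True = False
(P nor R) and not N = True and False = False
not Q xor ((P nor R) and not N) = True xor False = True
not U = not True = False
V nand not U = True nand False = True
U -> (V nand not U) = True -> True = True
(not Q xor ((P nor R) and not N)) xor (U -> (V nand not U)) = True xor True = False
Thus S2 is false.

S3: This is ((Q -> V) iff (P xor (N and R))) and U.

Q -> V = False -> True = True
N and R = True and False = False
P xor (N and R) = False xor False = False
(Q -> V) iff (P xor (N and R)) = True iff False = False
((Q -> V) iff (P xor (N and R))) and U = False and True = False
Thus S3 is false.

Count: 0.

0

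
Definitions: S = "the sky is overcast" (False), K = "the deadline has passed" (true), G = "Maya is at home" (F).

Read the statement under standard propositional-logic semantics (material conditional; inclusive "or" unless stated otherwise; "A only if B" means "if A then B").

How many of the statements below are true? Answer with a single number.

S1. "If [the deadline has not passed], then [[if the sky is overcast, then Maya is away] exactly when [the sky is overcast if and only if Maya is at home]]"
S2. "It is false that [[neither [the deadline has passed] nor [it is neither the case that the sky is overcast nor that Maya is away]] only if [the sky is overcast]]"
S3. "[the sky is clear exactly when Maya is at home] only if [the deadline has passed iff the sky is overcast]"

S1: Parsed as ~K -> ((S -> ~G) <-> (S <-> G))

~K = ~T = F
~G = ~F = T
S -> ~G = F -> T = T
S <-> G = F <-> F = T
(S -> ~G) <-> (S <-> G) = T <-> T = T
~K -> ((S -> ~G) <-> (S <-> G)) = F -> T = T
So S1 is true.

S2: In symbols: ~((K nor (S nor ~G)) -> S)

~G = ~F = T
S nor ~G = F nor T = F
K nor (S nor ~G) = T nor F = F
(K nor (S nor ~G)) -> S = F -> F = T
~((K nor (S nor ~G)) -> S) = ~T = F
Thus S2 is false.

S3: Formalization: (~S <-> G) -> (K <-> S)

~S = ~F = T
~S <-> G = T <-> F = F
K <-> S = T <-> F = F
(~S <-> G) -> (K <-> S) = F -> F = T
Thus S3 is true.

2 of the 3 statements are true (S1, S3).

2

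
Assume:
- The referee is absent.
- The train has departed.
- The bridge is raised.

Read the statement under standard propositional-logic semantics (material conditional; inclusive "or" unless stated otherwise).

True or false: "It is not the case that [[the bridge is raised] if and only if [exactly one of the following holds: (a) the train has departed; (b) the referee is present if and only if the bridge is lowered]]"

Let R = "the bridge is raised" (T), Q = "the train has departed" (T), P = "the referee is present" (F).
In symbols: ¬(R ↔ (Q ⊕ (P ↔ ¬R)))

¬R = ¬T = F
P ↔ ¬R = F ↔ F = T
Q ⊕ (P ↔ ¬R) = T ⊕ T = F
R ↔ (Q ⊕ (P ↔ ¬R)) = T ↔ F = F
¬(R ↔ (Q ⊕ (P ↔ ¬R))) = ¬F = T

True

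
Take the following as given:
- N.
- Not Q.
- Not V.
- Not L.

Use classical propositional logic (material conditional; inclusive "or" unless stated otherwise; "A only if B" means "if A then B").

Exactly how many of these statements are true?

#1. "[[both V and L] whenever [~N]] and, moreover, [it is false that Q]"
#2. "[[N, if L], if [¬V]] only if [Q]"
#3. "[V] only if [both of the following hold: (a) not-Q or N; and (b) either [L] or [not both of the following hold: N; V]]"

2

#1: Parsed as (¬N → (V ∧ L)) ∧ ¬Q

¬N = ¬T = F
V ∧ L = F ∧ F = F
¬N → (V ∧ L) = F → F = T
¬Q = ¬F = T
(¬N → (V ∧ L)) ∧ ¬Q = T ∧ T = T
So #1 is true.

#2: Formalization: (¬V → (L → N)) → Q

¬V = ¬F = T
L → N = F → T = T
¬V → (L → N) = T → T = T
(¬V → (L → N)) → Q = T → F = F
So #2 is false.

#3: This is V → ((¬Q ∨ N) ∧ (L ∨ (N ↑ V))).

¬Q = ¬F = T
¬Q ∨ N = T ∨ T = T
N ↑ V = T ↑ F = T
L ∨ (N ↑ V) = F ∨ T = T
(¬Q ∨ N) ∧ (L ∨ (N ↑ V)) = T ∧ T = T
V → ((¬Q ∨ N) ∧ (L ∨ (N ↑ V))) = F → T = T
So #3 is true.

2 of the 3 statements are true.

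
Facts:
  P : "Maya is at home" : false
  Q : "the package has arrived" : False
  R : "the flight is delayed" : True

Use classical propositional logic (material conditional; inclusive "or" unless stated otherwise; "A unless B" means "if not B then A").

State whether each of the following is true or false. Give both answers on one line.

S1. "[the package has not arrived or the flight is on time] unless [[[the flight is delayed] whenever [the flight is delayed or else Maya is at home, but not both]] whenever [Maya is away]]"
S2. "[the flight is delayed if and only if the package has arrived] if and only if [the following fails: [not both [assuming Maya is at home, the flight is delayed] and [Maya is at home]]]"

S1 True; S2 True

S1: Formalization: (not Q or not R) or (not P -> ((R xor P) -> R))

not Q = not False = True
not R = not True = False
not Q or not R = True or False = True
not P = not False = True
R xor P = True xor False = True
(R xor P) -> R = True -> True = True
not P -> ((R xor P) -> R) = True -> True = True
(not Q or not R) or (not P -> ((R xor P) -> R)) = True or True = True
So S1 is true.

S2: Formalization: (R iff Q) iff not ((P -> R) nand P)

R iff Q = True iff False = False
P -> R = False -> True = True
(P -> R) nand P = True nand False = True
not ((P -> R) nand P) = not True = False
(R iff Q) iff not ((P -> R) nand P) = False iff False = True
Thus S2 is true.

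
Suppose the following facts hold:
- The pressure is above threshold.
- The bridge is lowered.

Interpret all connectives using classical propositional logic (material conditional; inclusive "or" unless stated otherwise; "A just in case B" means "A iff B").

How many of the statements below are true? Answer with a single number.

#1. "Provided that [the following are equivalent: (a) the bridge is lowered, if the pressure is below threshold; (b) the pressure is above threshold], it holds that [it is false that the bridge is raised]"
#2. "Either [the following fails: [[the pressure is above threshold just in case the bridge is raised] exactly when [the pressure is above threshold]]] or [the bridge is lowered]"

2

Let V = "the pressure is above threshold" (True), M = "the bridge is raised" (False).

#1: In symbols: ((not V -> not M) iff V) -> not M

not V = not True = False
not M = not False = True
not V -> not M = False -> True = True
(not V -> not M) iff V = True iff True = True
not M = not False = True
((not V -> not M) iff V) -> not M = True -> True = True
So #1 is true.

#2: Parsed as not ((V iff M) iff V) or not M

V iff M = True iff False = False
(V iff M) iff V = False iff True = False
not ((V iff M) iff V) = not False = True
not M = not False = True
not ((V iff M) iff V) or not M = True or True = True
Thus #2 is true.

Count: 2.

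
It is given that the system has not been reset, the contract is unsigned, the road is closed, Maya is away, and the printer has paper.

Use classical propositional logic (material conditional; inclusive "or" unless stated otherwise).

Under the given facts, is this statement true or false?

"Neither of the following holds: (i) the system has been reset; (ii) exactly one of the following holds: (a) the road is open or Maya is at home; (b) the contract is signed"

The statement is true.

Let P = "the system has been reset" (F), R = "the road is closed" (T), S = "Maya is at home" (F), Q = "the contract is signed" (F).
Formalization: P ↓ ((¬R ∨ S) ⊕ Q)

¬R = ¬T = F
¬R ∨ S = F ∨ F = F
(¬R ∨ S) ⊕ Q = F ⊕ F = F
P ↓ ((¬R ∨ S) ⊕ Q) = F ↓ F = T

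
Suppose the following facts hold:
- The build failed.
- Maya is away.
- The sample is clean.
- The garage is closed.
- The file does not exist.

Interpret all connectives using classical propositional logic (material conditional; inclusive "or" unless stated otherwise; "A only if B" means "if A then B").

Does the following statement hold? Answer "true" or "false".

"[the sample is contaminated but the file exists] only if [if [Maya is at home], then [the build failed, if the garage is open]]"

true

Let R = "the sample is contaminated" (F), U = "the file exists" (F), Q = "Maya is at home" (F), S = "the garage is closed" (T), P = "the build passed" (F).
Formalization: (R ∧ U) → (Q → (¬S → ¬P))

R ∧ U = F ∧ F = F
¬S = ¬T = F
¬P = ¬F = T
¬S → ¬P = F → T = T
Q → (¬S → ¬P) = F → T = T
(R ∧ U) → (Q → (¬S → ¬P)) = F → T = T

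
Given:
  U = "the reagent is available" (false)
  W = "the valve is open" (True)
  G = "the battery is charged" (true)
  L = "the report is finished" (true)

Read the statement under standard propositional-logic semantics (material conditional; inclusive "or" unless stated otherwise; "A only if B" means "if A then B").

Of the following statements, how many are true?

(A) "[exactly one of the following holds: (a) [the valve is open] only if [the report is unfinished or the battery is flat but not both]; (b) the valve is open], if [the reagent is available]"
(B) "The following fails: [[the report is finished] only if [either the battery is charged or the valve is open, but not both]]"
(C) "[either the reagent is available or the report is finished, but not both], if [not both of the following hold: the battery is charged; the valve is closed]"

(A): This is U -> ((W -> (~L xor ~G)) xor W).

~L = ~T = F
~G = ~T = F
~L xor ~G = F xor F = F
W -> (~L xor ~G) = T -> F = F
(W -> (~L xor ~G)) xor W = F xor T = T
U -> ((W -> (~L xor ~G)) xor W) = F -> T = T
Thus (A) is true.

(B): Formalization: ~(L -> (G xor W))

G xor W = T xor T = F
L -> (G xor W) = T -> F = F
~(L -> (G xor W)) = ~F = T
Thus (B) is true.

(C): This is (G nand ~W) -> (U xor L).

~W = ~T = F
G nand ~W = T nand F = T
U xor L = F xor T = T
(G nand ~W) -> (U xor L) = T -> T = T
So (C) is true.

True statements: 3 ((A), (B), (C)).

3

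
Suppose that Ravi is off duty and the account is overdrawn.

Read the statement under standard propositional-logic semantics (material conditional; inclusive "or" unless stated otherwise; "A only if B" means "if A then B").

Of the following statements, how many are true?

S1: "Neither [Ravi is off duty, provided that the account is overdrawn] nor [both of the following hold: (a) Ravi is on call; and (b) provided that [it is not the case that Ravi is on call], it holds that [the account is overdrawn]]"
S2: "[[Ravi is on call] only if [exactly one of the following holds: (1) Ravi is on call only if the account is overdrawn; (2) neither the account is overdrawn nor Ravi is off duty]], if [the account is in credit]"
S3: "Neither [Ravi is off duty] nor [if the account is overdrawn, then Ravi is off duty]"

1

Let N = "the account is overdrawn" (T), K = "Ravi is on call" (F).

S1: Parsed as (N -> ~K) nor (K & (~K -> N))

~K = ~F = T
N -> ~K = T -> T = T
~K = ~F = T
~K -> N = T -> T = T
K & (~K -> N) = F & T = F
(N -> ~K) nor (K & (~K -> N)) = T nor F = F
So S1 is false.

S2: This is ~N -> (K -> ((K -> N) xor (N nor ~K))).

~N = ~T = F
K -> N = F -> T = T
~K = ~F = T
N nor ~K = T nor T = F
(K -> N) xor (N nor ~K) = T xor F = T
K -> ((K -> N) xor (N nor ~K)) = F -> T = T
~N -> (K -> ((K -> N) xor (N nor ~K))) = F -> T = T
Hence S2 is true.

S3: In symbols: ~K nor (N -> ~K)

~K = ~F = T
~K = ~F = T
N -> ~K = T -> T = T
~K nor (N -> ~K) = T nor T = F
So S3 is false.

1 of the 3 statements is true.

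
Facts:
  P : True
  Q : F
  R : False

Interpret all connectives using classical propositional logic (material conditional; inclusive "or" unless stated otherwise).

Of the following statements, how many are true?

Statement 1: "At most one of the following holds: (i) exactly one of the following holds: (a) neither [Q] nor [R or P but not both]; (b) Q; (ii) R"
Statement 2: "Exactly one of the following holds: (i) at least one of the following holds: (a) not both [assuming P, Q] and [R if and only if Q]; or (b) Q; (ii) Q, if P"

Statement 1: Formalization: ((Q nor (R xor P)) xor Q) nand R

R xor P = F xor T = T
Q nor (R xor P) = F nor T = F
(Q nor (R xor P)) xor Q = F xor F = F
((Q nor (R xor P)) xor Q) nand R = F nand F = T
Hence Statement 1 is true.

Statement 2: In symbols: (((P -> Q) nand (R <-> Q)) | Q) xor (P -> Q)

P -> Q = T -> F = F
R <-> Q = F <-> F = T
(P -> Q) nand (R <-> Q) = F nand T = T
((P -> Q) nand (R <-> Q)) | Q = T | F = T
P -> Q = T -> F = F
(((P -> Q) nand (R <-> Q)) | Q) xor (P -> Q) = T xor F = T
Hence Statement 2 is true.

True statements: 2.

2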